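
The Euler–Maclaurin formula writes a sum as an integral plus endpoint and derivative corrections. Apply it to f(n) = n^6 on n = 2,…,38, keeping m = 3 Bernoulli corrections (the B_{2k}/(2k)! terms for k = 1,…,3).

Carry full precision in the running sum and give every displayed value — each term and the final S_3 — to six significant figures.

S_3 ≈ 1.78902e+10

∫_2^38 x^6 dx evaluates to 1.63451e+10.
Endpoint term: (f(2) + f(38))/2 = (64.0000 + 3.01094e+09)/2 = 1.50547e+09.
Running total after boundary: 1.78506e+10.
k=1: B_{2}/(2)! × [f^{(1)}(38) − f^{(1)}(2)] = 1/12 × (4.75411e+08 − 192.000) = 3.96176e+07.
Running total after k=1: 1.78902e+10.
k=2: B_{4}/(4)! × [f^{(3)}(38) − f^{(3)}(2)] = −1/720 × (6.58464e+06 − 960.000) = -9144.00.
Running total after k=2: 1.78902e+10.
k=3: B_{6}/(6)! × [f^{(5)}(38) − f^{(5)}(2)] = 1/30240 × (27360.0 − 1440.00) = 0.857143.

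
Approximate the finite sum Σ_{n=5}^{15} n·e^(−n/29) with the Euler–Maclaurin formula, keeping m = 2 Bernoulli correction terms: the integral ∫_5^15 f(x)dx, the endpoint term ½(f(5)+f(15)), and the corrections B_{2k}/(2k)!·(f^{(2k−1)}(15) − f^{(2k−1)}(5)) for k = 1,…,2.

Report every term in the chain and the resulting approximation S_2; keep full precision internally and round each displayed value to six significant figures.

S_2 ≈ 75.6854

Integral: ∫_5^15 x·e^(−x/29) dx = 69.1442.
Boundary: ½(f(5) + f(15)) = ½(4.20815 + 8.94244) = 6.57530.
Running total after boundary: 75.7195.
Order-1 term: 1/12 · (0.287803 − 0.696522) = -0.0340599.
Running total after k=1: 75.6854.
Order-2 term: −1/720 · (0.00175996 − 0.00282971) = 1.48576e-06.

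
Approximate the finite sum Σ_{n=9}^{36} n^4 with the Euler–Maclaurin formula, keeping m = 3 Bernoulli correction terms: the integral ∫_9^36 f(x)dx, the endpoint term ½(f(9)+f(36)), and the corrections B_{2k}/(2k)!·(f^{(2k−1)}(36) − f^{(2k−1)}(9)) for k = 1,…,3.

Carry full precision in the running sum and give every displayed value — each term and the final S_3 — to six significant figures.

∫_9^36 x^4 dx evaluates to 1.20814e+07.
Boundary: ½(f(9) + f(36)) = ½(6561.00 + 1.67962e+06) = 843088.
Running total after boundary: 1.29245e+07.
k=1: B_{2}/(2)! × [f^{(1)}(36) − f^{(1)}(9)] = 1/12 × (186624 − 2916.00) = 15309.0.
Running total after k=1: 1.29398e+07.
k=2: B_{4}/(4)! × [f^{(3)}(36) − f^{(3)}(9)] = −1/720 × (864.000 − 216.000) = -0.900000.
Running total after k=2: 1.29398e+07.
k=3: B_{6}/(6)! × [f^{(5)}(36) − f^{(5)}(9)] = 1/30240 × (0.00000 − 0.00000) = 0.00000.

S_3 ≈ 1.29398e+07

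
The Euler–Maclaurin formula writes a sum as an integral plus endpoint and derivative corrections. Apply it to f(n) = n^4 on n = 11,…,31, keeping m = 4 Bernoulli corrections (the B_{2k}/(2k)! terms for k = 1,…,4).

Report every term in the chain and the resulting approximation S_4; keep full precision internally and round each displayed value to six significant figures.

S_4 ≈ 6.17219e+06

The integral term ∫_11^31 x^4 dx = 5.69362e+06.
½[f(11) + f(31)] = ½[14641.0 + 923521] = 469081.
Running total after boundary: 6.16270e+06.
Correction k=1: B_{2}/2! · (f^{(1)}(31) − f^{(1)}(11)) = 1/12 · (119164 − 5324.00) = 9486.67.
After k=1: 6.17219e+06.
Correction k=2: B_{4}/4! · (f^{(3)}(31) − f^{(3)}(11)) = −1/720 · (744.000 − 264.000) = -0.666667.
After k=2: 6.17219e+06.
Correction k=3: B_{6}/6! · (f^{(5)}(31) − f^{(5)}(11)) = 1/30240 · (0.00000 − 0.00000) = 0.00000.
After k=3: 6.17219e+06.
Correction k=4: B_{8}/8! · (f^{(7)}(31) − f^{(7)}(11)) = −1/1209600 · (0.00000 − 0.00000) = 0.00000.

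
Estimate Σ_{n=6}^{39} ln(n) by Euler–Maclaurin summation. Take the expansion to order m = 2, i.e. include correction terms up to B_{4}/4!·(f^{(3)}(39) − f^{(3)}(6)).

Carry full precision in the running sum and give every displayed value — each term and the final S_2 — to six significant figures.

S_2 ≈ 101.844

Integral: ∫_6^39 ln(x) dx = 99.1283.
Boundary: ½(f(6) + f(39)) = ½(1.79176 + 3.66356) = 2.72766.
Integral + boundary = 101.856.
k=1: B_{2}/(2)! × [f^{(1)}(39) − f^{(1)}(6)] = 1/12 × (0.0256410 − 0.166667) = -0.0117521.
After k=1: 101.844.
k=2: B_{4}/(4)! × [f^{(3)}(39) − f^{(3)}(6)] = −1/720 × (3.37160e-05 − 0.00925926) = 1.28133e-05.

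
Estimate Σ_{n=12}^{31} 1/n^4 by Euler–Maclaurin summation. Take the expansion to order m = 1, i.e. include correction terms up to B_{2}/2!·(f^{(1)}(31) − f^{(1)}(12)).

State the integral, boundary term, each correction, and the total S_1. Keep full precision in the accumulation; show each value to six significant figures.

The integral term ∫_12^31 1/x^4 dx = 0.000181712.
½[f(12) + f(31)] = ½[4.82253e-05 + 1.08281e-06] = 2.46541e-05.
Running total after boundary: 0.000206366.
k=1: B_{2}/(2)! × [f^{(1)}(31) − f^{(1)}(12)] = 1/12 × (-1.39718e-07 − (-1.60751e-05)) = 1.32795e-06.

S_1 ≈ 0.000207694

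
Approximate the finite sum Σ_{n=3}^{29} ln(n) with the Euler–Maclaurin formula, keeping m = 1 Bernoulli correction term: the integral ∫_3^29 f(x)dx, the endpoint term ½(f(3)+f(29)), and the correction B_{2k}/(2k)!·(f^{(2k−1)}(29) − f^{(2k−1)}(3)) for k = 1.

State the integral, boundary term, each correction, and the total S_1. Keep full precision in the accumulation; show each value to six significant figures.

S_1 ≈ 70.5638

∫_3^29 ln(x) dx evaluates to 68.3557.
Endpoint term: (f(3) + f(29))/2 = (1.09861 + 3.36730)/2 = 2.23295.
Integral + boundary = 70.5887.
Order-1 term: 1/12 · (0.0344828 − 0.333333) = -0.0249042.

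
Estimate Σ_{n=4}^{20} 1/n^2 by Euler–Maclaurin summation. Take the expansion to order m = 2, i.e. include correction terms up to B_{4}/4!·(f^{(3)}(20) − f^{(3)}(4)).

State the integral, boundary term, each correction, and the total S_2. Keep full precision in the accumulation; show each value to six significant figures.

∫_4^20 1/x^2 dx evaluates to 0.200000.
Endpoint term: (f(4) + f(20))/2 = (0.0625000 + 0.00250000)/2 = 0.0325000.
Running total after boundary: 0.232500.
Order-1 term: 1/12 · (-0.000250000 − (-0.0312500)) = 0.00258333.
After k=1: 0.235083.
Order-2 term: −1/720 · (-7.50000e-06 − (-0.0234375)) = -3.25417e-05.

S_2 ≈ 0.235051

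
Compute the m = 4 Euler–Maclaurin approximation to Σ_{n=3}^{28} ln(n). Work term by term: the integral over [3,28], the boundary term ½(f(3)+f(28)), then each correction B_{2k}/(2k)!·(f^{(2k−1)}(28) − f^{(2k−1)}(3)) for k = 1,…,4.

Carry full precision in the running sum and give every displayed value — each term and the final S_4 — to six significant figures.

The integral term ∫_3^28 ln(x) dx = 65.0059.
Boundary: ½(f(3) + f(28)) = ½(1.09861 + 3.33220) = 2.21541.
Running total after boundary: 67.2213.
Order-1 term: 1/12 · (0.0357143 − 0.333333) = -0.0248016.
Partial sum through k=1: 67.1965.
Order-2 term: −1/720 · (9.11079e-05 − 0.0740741) = 0.000102754.
Partial sum through k=2: 67.1966.
Order-3 term: 1/30240 · (1.39451e-06 − 0.0987654) = -3.26601e-06.
Partial sum through k=3: 67.1966.
Order-4 term: −1/1209600 · (5.33613e-08 − 0.329218) = 2.72171e-07.

S_4 ≈ 67.1966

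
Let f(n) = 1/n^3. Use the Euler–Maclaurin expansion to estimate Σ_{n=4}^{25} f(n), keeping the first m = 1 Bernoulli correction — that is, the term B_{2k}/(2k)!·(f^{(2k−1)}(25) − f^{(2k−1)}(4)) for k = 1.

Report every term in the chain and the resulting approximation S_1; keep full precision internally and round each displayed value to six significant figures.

∫_4^25 1/x^3 dx evaluates to 0.0304500.
Endpoint term: (f(4) + f(25))/2 = (0.0156250 + 6.40000e-05)/2 = 0.00784450.
So far: 0.0382945.
k=1: B_{2}/(2)! × [f^{(1)}(25) − f^{(1)}(4)] = 1/12 × (-7.68000e-06 − (-0.0117188)) = 0.000975923.

S_1 ≈ 0.0392704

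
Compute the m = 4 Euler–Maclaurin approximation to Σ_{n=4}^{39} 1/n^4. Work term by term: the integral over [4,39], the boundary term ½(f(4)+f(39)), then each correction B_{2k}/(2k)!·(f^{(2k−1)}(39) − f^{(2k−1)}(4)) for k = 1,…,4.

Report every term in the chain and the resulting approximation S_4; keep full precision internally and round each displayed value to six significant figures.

S_4 ≈ 0.00747213

∫_4^39 1/x^4 dx evaluates to 0.00520271.
Boundary: ½(f(4) + f(39)) = ½(0.00390625 + 4.32257e-07) = 0.00195334.
Running total after boundary: 0.00715606.
Order-1 term: 1/12 · (-4.43340e-08 − (-0.00390625)) = 0.000325517.
After k=1: 0.00748157.
Order-2 term: −1/720 · (-8.74438e-10 − (-0.00732422)) = -1.01725e-05.
After k=2: 0.00747140.
Order-3 term: 1/30240 · (-3.21950e-11 − (-0.0256348)) = 8.47711e-07.
After k=3: 0.00747225.
Order-4 term: −1/1209600 · (-1.90503e-12 − (-0.144196)) = -1.19209e-07.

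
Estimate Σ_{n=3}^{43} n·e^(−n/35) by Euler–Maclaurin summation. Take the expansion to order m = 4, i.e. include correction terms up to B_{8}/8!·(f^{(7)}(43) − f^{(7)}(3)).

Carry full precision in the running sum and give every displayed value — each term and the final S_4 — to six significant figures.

∫_3^43 x·e^(−x/35) dx evaluates to 421.650.
Endpoint term: (f(3) + f(43))/2 = (2.75357 + 12.5865)/2 = 7.67006.
So far: 429.320.
Correction k=1: B_{2}/2! · (f^{(1)}(43) − f^{(1)}(3)) = 1/12 · (-0.0669052 − 0.839183) = -0.0755074.
After k=1: 429.244.
Correction k=2: B_{4}/4! · (f^{(3)}(43) − f^{(3)}(3)) = −1/720 · (0.000423278 − 0.00218359) = 2.44488e-06.
After k=2: 429.244.
Correction k=3: B_{6}/6! · (f^{(5)}(43) − f^{(5)}(3)) = 1/30240 · (7.35651e-07 − 3.00582e-06) = -7.50717e-11.
After k=3: 429.244.
Correction k=4: B_{8}/8! · (f^{(7)}(43) − f^{(7)}(3)) = −1/1209600 · (9.18995e-10 − 3.45234e-09) = 2.09437e-15.

S_4 ≈ 429.244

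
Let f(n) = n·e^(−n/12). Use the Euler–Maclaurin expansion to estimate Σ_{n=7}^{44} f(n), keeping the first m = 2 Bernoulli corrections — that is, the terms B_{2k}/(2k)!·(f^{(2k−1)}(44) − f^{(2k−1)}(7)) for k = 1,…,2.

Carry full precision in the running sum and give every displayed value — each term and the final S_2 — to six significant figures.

S_2 ≈ 112.545

The integral term ∫_7^44 x·e^(−x/12) dx = 110.055.
Endpoint term: (f(7) + f(44))/2 = (3.90625 + 1.12471)/2 = 2.51548.
So far: 112.570.
k=1: B_{2}/(2)! × [f^{(1)}(44) − f^{(1)}(7)] = 1/12 × (-0.0681641 − 0.232515) = -0.0250566.
Partial sum through k=1: 112.545.
k=2: B_{4}/(4)! × [f^{(3)}(44) − f^{(3)}(7)] = −1/720 × (-0.000118340 − 0.00936517) = 1.31715e-05.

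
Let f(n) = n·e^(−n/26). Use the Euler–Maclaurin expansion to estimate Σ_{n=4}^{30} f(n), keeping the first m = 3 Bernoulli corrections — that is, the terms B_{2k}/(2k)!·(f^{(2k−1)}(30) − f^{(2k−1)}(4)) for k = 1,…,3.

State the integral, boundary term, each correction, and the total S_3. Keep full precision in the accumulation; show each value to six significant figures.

The integral term ∫_4^30 x·e^(−x/26) dx = 209.522.
½[f(4) + f(30)] = ½[3.42962 + 9.46264] = 6.44613.
Running total after boundary: 215.968.
Order-1 term: 1/12 · (-0.0485263 − 0.725496) = -0.0645018.
Running total after k=1: 215.903.
Order-2 term: −1/720 · (0.000861414 − 0.00360992) = 3.81736e-06.
Running total after k=2: 215.903.
Order-3 term: 1/30240 · (2.65475e-06 − 9.09262e-06) = -2.12893e-10.

S_3 ≈ 215.903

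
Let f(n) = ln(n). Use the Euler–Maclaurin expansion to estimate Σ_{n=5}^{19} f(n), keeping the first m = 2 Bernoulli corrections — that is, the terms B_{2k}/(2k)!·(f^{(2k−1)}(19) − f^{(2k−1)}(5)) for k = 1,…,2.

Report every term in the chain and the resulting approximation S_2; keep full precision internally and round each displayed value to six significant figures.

The integral term ∫_5^19 ln(x) dx = 33.8972.
½[f(5) + f(19)] = ½[1.60944 + 2.94444] = 2.27694.
Running total after boundary: 36.1741.
k=1: B_{2}/(2)! × [f^{(1)}(19) − f^{(1)}(5)] = 1/12 × (0.0526316 − 0.200000) = -0.0122807.
After k=1: 36.1618.
k=2: B_{4}/(4)! × [f^{(3)}(19) − f^{(3)}(5)] = −1/720 × (0.000291588 − 0.0160000) = 2.18172e-05.

S_2 ≈ 36.1618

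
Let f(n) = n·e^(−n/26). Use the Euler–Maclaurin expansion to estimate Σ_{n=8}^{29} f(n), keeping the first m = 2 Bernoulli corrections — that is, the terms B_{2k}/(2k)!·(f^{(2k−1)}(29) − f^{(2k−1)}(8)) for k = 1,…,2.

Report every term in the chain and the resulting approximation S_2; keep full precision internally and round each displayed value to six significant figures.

Integral: ∫_8^29 x·e^(−x/26) dx = 181.127.
Endpoint term: (f(8) + f(29))/2 = (5.88113 + 9.50589)/2 = 7.69351.
Running total after boundary: 188.820.
Correction k=1: B_{2}/2! · (f^{(1)}(29) − f^{(1)}(8)) = 1/12 · (-0.0378218 − 0.508944) = -0.0455638.
Running total after k=1: 188.774.
Correction k=2: B_{4}/4! · (f^{(3)}(29) − f^{(3)}(8)) = −1/720 · (0.000913841 − 0.00292785) = 2.79724e-06.

S_2 ≈ 188.774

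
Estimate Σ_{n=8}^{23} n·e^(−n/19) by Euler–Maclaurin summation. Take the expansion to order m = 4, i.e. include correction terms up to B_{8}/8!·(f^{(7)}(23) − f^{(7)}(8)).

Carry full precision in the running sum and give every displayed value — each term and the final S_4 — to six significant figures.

Integral: ∫_8^23 x·e^(−x/19) dx = 98.8742.
Endpoint term: (f(8) + f(23))/2 = (5.25084 + 6.85493)/2 = 6.05289.
Running total after boundary: 104.927.
k=1: B_{2}/(2)! × [f^{(1)}(23) − f^{(1)}(8)] = 1/12 × (-0.0627453 − 0.379995) = -0.0368951.
Partial sum through k=1: 104.890.
k=2: B_{4}/(4)! × [f^{(3)}(23) − f^{(3)}(8)] = −1/720 × (0.00147738 − 0.00468894) = 4.46049e-06.
Partial sum through k=2: 104.890.
k=3: B_{6}/(6)! × [f^{(5)}(23) − f^{(5)}(8)] = 1/30240 × (8.66642e-06 − 2.30617e-05) = -4.76033e-10.
Partial sum through k=3: 104.890.
k=4: B_{8}/(8)! × [f^{(7)}(23) − f^{(7)}(8)] = −1/1209600 × (3.66769e-08 − 9.17855e-08) = 4.55593e-14.

S_4 ≈ 104.890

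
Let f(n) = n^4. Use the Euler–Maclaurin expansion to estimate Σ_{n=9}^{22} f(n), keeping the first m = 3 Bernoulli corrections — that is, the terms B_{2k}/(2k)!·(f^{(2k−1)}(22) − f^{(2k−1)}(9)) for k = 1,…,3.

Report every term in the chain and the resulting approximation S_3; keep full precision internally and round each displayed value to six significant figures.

S_3 ≈ 1.14263e+06

The integral term ∫_9^22 x^4 dx = 1.01892e+06.
½[f(9) + f(22)] = ½[6561.00 + 234256] = 120408.
Integral + boundary = 1.13933e+06.
Correction k=1: B_{2}/2! · (f^{(1)}(22) − f^{(1)}(9)) = 1/12 · (42592.0 − 2916.00) = 3306.33.
After k=1: 1.14263e+06.
Correction k=2: B_{4}/4! · (f^{(3)}(22) − f^{(3)}(9)) = −1/720 · (528.000 − 216.000) = -0.433333.
After k=2: 1.14263e+06.
Correction k=3: B_{6}/6! · (f^{(5)}(22) − f^{(5)}(9)) = 1/30240 · (0.00000 − 0.00000) = 0.00000.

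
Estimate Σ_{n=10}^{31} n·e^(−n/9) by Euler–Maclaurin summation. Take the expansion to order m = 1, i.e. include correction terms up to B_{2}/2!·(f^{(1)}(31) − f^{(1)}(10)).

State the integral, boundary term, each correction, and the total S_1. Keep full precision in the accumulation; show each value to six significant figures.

∫_10^31 x·e^(−x/9) dx evaluates to 44.7999.
Boundary: ½(f(10) + f(31)) = ½(3.29193 + 0.989597) = 2.14076.
Running total after boundary: 46.9407.
Order-1 term: 1/12 · (-0.0780328 − (-0.0365770)) = -0.00345465.

S_1 ≈ 46.9372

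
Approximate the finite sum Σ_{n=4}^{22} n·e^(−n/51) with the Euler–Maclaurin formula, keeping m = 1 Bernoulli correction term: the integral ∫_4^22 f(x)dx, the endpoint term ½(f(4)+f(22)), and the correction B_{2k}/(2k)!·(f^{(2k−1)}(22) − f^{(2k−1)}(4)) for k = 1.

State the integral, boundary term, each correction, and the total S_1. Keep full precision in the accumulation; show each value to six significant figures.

S_1 ≈ 183.837

The integral term ∫_4^22 x·e^(−x/51) dx = 174.883.
½[f(4) + f(22)] = ½[3.69826 + 14.2916] = 8.99492.
So far: 183.878.
Correction k=1: B_{2}/2! · (f^{(1)}(22) − f^{(1)}(4)) = 1/12 · (0.369390 − 0.852051) = -0.0402217.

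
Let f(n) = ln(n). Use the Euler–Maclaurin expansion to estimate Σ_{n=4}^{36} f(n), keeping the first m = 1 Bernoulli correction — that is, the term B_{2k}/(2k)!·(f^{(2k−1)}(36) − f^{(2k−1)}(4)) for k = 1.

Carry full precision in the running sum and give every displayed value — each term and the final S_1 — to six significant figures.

Integral: ∫_4^36 ln(x) dx = 91.4615.
½[f(4) + f(36)] = ½[1.38629 + 3.58352] = 2.48491.
Running total after boundary: 93.9464.
Order-1 term: 1/12 · (0.0277778 − 0.250000) = -0.0185185.

S_1 ≈ 93.9279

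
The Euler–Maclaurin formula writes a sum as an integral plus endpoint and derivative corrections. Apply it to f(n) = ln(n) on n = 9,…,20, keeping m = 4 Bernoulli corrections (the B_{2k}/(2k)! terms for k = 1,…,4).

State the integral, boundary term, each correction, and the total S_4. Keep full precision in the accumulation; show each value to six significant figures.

S_4 ≈ 31.7310

Integral: ∫_9^20 ln(x) dx = 29.1396.
Boundary: ½(f(9) + f(20)) = ½(2.19722 + 2.99573) = 2.59648.
So far: 31.7361.
k=1: B_{2}/(2)! × [f^{(1)}(20) − f^{(1)}(9)] = 1/12 × (0.0500000 − 0.111111) = -0.00509259.
After k=1: 31.7310.
k=2: B_{4}/(4)! × [f^{(3)}(20) − f^{(3)}(9)] = −1/720 × (0.000250000 − 0.00274348) = 3.46317e-06.
After k=2: 31.7310.
k=3: B_{6}/(6)! × [f^{(5)}(20) − f^{(5)}(9)] = 1/30240 × (7.50000e-06 − 0.000406442) = -1.31925e-08.
After k=3: 31.7310.
k=4: B_{8}/(8)! × [f^{(7)}(20) − f^{(7)}(9)] = −1/1209600 × (5.62500e-07 − 0.000150534) = 1.23984e-10.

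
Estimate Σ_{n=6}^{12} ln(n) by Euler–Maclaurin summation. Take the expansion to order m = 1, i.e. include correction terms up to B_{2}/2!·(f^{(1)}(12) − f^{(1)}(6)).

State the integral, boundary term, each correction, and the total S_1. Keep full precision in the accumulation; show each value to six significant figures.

Integral: ∫_6^12 ln(x) dx = 13.0683.
Boundary: ½(f(6) + f(12)) = ½(1.79176 + 2.48491) = 2.13833.
Integral + boundary = 15.2067.
k=1: B_{2}/(2)! × [f^{(1)}(12) − f^{(1)}(6)] = 1/12 × (0.0833333 − 0.166667) = -0.00694444.

S_1 ≈ 15.1997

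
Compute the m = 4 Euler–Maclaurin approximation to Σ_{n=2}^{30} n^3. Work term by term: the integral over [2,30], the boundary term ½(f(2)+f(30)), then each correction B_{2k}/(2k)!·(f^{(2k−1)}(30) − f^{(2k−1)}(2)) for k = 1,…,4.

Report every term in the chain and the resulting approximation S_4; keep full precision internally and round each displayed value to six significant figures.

S_4 ≈ 216224

∫_2^30 x^3 dx evaluates to 202496.
Boundary: ½(f(2) + f(30)) = ½(8.00000 + 27000.0) = 13504.0.
Integral + boundary = 216000.
Order-1 term: 1/12 · (2700.00 − 12.0000) = 224.000.
Running total after k=1: 216224.
Order-2 term: −1/720 · (6.00000 − 6.00000) = 0.00000.
Running total after k=2: 216224.
Order-3 term: 1/30240 · (0.00000 − 0.00000) = 0.00000.
Running total after k=3: 216224.
Order-4 term: −1/1209600 · (0.00000 − 0.00000) = 0.00000.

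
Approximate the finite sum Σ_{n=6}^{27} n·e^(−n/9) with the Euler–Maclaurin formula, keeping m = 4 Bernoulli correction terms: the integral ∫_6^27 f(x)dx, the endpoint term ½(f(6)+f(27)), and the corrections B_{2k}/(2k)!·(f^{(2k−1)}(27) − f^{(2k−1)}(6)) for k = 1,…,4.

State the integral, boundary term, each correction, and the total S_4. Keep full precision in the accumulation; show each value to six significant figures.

The integral term ∫_6^27 x·e^(−x/9) dx = 53.1803.
Endpoint term: (f(6) + f(27))/2 = (3.08050 + 1.34425)/2 = 2.21238.
Running total after boundary: 55.3927.
k=1: B_{2}/(2)! × [f^{(1)}(27) − f^{(1)}(6)] = 1/12 × (-0.0995741 − 0.171139) = -0.0225594.
Partial sum through k=1: 55.3701.
k=2: B_{4}/(4)! × [f^{(3)}(27) − f^{(3)}(6)] = −1/720 × (0.00000 − 0.0147898) = 2.05414e-05.
Partial sum through k=2: 55.3701.
k=3: B_{6}/(6)! × [f^{(5)}(27) − f^{(5)}(6)] = 1/30240 × (1.51767e-05 − 0.000339096) = -1.07116e-08.
Partial sum through k=3: 55.3701.
k=4: B_{8}/(8)! × [f^{(7)}(27) − f^{(7)}(6)] = −1/1209600 × (3.74733e-07 − 6.11854e-06) = 4.74852e-12.

S_4 ≈ 55.3701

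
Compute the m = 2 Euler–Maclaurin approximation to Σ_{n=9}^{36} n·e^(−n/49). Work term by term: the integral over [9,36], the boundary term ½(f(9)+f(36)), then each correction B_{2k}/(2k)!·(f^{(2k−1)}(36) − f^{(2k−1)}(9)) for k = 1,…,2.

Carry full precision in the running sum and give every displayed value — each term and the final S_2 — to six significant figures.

Integral: ∫_9^36 x·e^(−x/49) dx = 367.382.
Endpoint term: (f(9) + f(36))/2 = (7.48987 + 17.2675)/2 = 12.3787.
So far: 379.761.
Order-1 term: 1/12 · (0.127255 − 0.679353) = -0.0460082.
Partial sum through k=1: 379.715.
Order-2 term: −1/720 · (0.000452544 − 0.000976163) = 7.27248e-07.

S_2 ≈ 379.715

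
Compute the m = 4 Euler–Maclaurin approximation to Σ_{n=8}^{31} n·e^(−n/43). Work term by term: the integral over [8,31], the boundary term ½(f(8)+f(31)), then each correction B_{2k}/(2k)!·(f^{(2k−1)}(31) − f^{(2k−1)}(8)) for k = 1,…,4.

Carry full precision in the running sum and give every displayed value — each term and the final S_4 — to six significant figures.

The integral term ∫_8^31 x·e^(−x/43) dx = 273.300.
Boundary: ½(f(8) + f(31)) = ½(6.64188 + 15.0753) = 10.8586.
Running total after boundary: 284.158.
Order-1 term: 1/12 · (0.135712 − 0.675773) = -0.0450051.
After k=1: 284.113.
Order-2 term: −1/720 · (0.000599411 − 0.00126352) = 9.22369e-07.
After k=2: 284.113.
Order-3 term: 1/30240 · (6.08667e-07 − 1.16904e-06) = -1.85308e-11.
After k=3: 284.113.
Order-4 term: −1/1209600 · (4.83046e-10 − 8.94931e-10) = 3.40513e-16.

S_4 ≈ 284.113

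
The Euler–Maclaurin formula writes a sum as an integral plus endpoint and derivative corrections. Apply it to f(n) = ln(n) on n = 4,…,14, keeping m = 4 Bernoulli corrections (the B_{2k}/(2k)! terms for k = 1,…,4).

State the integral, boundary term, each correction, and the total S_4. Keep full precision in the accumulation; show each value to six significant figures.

S_4 ≈ 23.3995

Integral: ∫_4^14 ln(x) dx = 21.4016.
Endpoint term: (f(4) + f(14))/2 = (1.38629 + 2.63906)/2 = 2.01268.
So far: 23.4143.
Correction k=1: B_{2}/2! · (f^{(1)}(14) − f^{(1)}(4)) = 1/12 · (0.0714286 − 0.250000) = -0.0148810.
Running total after k=1: 23.3994.
Correction k=2: B_{4}/4! · (f^{(3)}(14) − f^{(3)}(4)) = −1/720 · (0.000728863 − 0.0312500) = 4.23905e-05.
Running total after k=2: 23.3995.
Correction k=3: B_{6}/6! · (f^{(5)}(14) − f^{(5)}(4)) = 1/30240 · (4.46243e-05 − 0.0234375) = -7.73574e-07.
Running total after k=3: 23.3995.
Correction k=4: B_{8}/8! · (f^{(7)}(14) − f^{(7)}(4)) = −1/1209600 · (6.83024e-06 − 0.0439453) = 3.63248e-08.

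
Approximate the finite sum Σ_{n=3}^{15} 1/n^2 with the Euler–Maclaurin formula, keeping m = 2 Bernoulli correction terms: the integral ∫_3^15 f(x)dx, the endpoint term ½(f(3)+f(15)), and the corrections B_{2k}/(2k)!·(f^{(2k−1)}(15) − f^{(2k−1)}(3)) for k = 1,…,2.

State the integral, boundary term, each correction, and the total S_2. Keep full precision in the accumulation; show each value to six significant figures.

The integral term ∫_3^15 1/x^2 dx = 0.266667.
Boundary: ½(f(3) + f(15)) = ½(0.111111 + 0.00444444) = 0.0577778.
Integral + boundary = 0.324444.
k=1: B_{2}/(2)! × [f^{(1)}(15) − f^{(1)}(3)] = 1/12 × (-0.000592593 − (-0.0740741)) = 0.00612346.
After k=1: 0.330568.
k=2: B_{4}/(4)! × [f^{(3)}(15) − f^{(3)}(3)] = −1/720 × (-3.16049e-05 − (-0.0987654)) = -0.000137130.

S_2 ≈ 0.330431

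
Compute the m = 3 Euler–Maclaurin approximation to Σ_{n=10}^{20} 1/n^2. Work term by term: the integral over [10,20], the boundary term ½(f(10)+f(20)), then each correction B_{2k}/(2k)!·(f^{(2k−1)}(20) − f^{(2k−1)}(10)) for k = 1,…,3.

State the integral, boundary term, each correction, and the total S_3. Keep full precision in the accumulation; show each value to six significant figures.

Integral: ∫_10^20 1/x^2 dx = 0.0500000.
½[f(10) + f(20)] = ½[0.0100000 + 0.00250000] = 0.00625000.
So far: 0.0562500.
Correction k=1: B_{2}/2! · (f^{(1)}(20) − f^{(1)}(10)) = 1/12 · (-0.000250000 − (-0.00200000)) = 0.000145833.
Running total after k=1: 0.0563958.
Correction k=2: B_{4}/4! · (f^{(3)}(20) − f^{(3)}(10)) = −1/720 · (-7.50000e-06 − (-0.000240000)) = -3.22917e-07.
Running total after k=2: 0.0563955.
Correction k=3: B_{6}/6! · (f^{(5)}(20) − f^{(5)}(10)) = 1/30240 · (-5.62500e-07 − (-7.20000e-05)) = 2.36235e-09.

S_3 ≈ 0.0563955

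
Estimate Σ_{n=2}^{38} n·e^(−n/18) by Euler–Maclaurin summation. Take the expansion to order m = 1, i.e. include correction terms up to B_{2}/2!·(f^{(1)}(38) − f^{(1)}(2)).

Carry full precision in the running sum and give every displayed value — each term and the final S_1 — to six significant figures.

∫_2^38 x·e^(−x/18) dx evaluates to 200.070.
½[f(2) + f(38)] = ½[1.78968 + 4.60193] = 3.19580.
Running total after boundary: 203.266.
Correction k=1: B_{2}/2! · (f^{(1)}(38) − f^{(1)}(2)) = 1/12 · (-0.134559 − 0.795413) = -0.0774977.

S_1 ≈ 203.188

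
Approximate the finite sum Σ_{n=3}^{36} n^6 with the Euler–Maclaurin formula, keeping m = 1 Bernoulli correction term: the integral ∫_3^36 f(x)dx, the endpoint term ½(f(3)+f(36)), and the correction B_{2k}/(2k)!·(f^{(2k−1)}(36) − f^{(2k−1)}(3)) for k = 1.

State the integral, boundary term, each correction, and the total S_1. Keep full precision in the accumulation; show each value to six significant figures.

S_1 ≈ 1.23135e+10

∫_3^36 x^6 dx evaluates to 1.11949e+10.
Boundary: ½(f(3) + f(36)) = ½(729.000 + 2.17678e+09) = 1.08839e+09.
Integral + boundary = 1.22833e+10.
Order-1 term: 1/12 · (3.62797e+08 − 1458.00) = 3.02330e+07.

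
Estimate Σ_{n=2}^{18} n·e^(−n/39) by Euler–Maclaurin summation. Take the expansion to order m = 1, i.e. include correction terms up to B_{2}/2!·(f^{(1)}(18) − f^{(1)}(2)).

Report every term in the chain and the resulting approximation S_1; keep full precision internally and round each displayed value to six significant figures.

S_1 ≈ 124.457

∫_2^18 x·e^(−x/39) dx evaluates to 117.881.
½[f(2) + f(18)] = ½[1.90002 + 11.3456] = 6.62283.
Running total after boundary: 124.504.
Correction k=1: B_{2}/2! · (f^{(1)}(18) − f^{(1)}(2)) = 1/12 · (0.339399 − 0.901292) = -0.0468244.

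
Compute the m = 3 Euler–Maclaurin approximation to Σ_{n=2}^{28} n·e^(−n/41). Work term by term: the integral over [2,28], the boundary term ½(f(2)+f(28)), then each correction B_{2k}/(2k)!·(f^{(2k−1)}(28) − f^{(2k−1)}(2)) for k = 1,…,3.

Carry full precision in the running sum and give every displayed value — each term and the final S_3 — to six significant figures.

S_3 ≈ 257.995

The integral term ∫_2^28 x·e^(−x/41) dx = 250.033.
Endpoint term: (f(2) + f(28))/2 = (1.90478 + 14.1438)/2 = 8.02430.
Integral + boundary = 258.057.
Order-1 term: 1/12 · (0.160165 − 0.905932) = -0.0621472.
After k=1: 257.995.
Order-2 term: −1/720 · (0.000696275 − 0.00167205) = 1.35524e-06.
After k=2: 257.995.
Order-3 term: 1/30240 · (7.71725e-07 − 1.66875e-06) = -2.96636e-11.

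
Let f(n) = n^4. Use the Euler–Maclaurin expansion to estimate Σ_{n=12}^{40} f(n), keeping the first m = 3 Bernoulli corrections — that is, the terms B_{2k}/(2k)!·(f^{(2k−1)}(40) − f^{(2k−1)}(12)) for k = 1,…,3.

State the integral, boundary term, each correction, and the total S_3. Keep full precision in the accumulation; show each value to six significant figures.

Integral: ∫_12^40 x^4 dx = 2.04302e+07.
½[f(12) + f(40)] = ½[20736.0 + 2.56000e+06] = 1.29037e+06.
So far: 2.17206e+07.
Order-1 term: 1/12 · (256000 − 6912.00) = 20757.3.
Running total after k=1: 2.17414e+07.
Order-2 term: −1/720 · (960.000 − 288.000) = -0.933333.
Running total after k=2: 2.17414e+07.
Order-3 term: 1/30240 · (0.00000 − 0.00000) = 0.00000.

S_3 ≈ 2.17414e+07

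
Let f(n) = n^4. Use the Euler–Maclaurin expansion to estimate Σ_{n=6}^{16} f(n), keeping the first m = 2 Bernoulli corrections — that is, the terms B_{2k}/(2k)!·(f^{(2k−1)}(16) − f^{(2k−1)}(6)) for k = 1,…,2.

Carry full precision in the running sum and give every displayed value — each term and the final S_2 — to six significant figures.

Integral: ∫_6^16 x^4 dx = 208160.
Boundary: ½(f(6) + f(16)) = ½(1296.00 + 65536.0) = 33416.0.
Running total after boundary: 241576.
Correction k=1: B_{2}/2! · (f^{(1)}(16) − f^{(1)}(6)) = 1/12 · (16384.0 − 864.000) = 1293.33.
Running total after k=1: 242869.
Correction k=2: B_{4}/4! · (f^{(3)}(16) − f^{(3)}(6)) = −1/720 · (384.000 − 144.000) = -0.333333.

S_2 ≈ 242869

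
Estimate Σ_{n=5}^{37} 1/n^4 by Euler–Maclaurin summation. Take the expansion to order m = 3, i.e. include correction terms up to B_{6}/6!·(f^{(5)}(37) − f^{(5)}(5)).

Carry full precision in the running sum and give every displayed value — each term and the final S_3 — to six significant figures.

∫_5^37 1/x^4 dx evaluates to 0.00266009.
Boundary: ½(f(5) + f(37)) = ½(0.00160000 + 5.33572e-07) = 0.000800267.
Running total after boundary: 0.00346035.
Order-1 term: 1/12 · (-5.76835e-08 − (-0.00128000)) = 0.000106662.
After k=1: 0.00356701.
Order-2 term: −1/720 · (-1.26406e-09 − (-0.00153600)) = -2.13333e-06.
After k=2: 0.00356488.
Order-3 term: 1/30240 · (-5.17075e-11 − (-0.00344064)) = 1.13778e-07.

S_3 ≈ 0.00356500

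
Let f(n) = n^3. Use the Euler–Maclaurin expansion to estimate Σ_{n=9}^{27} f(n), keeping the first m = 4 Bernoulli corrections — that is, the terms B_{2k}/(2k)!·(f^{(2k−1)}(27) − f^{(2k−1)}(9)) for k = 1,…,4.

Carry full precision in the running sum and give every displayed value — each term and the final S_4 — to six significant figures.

The integral term ∫_9^27 x^3 dx = 131220.
Endpoint term: (f(9) + f(27))/2 = (729.000 + 19683.0)/2 = 10206.0.
Running total after boundary: 141426.
Correction k=1: B_{2}/2! · (f^{(1)}(27) − f^{(1)}(9)) = 1/12 · (2187.00 − 243.000) = 162.000.
After k=1: 141588.
Correction k=2: B_{4}/4! · (f^{(3)}(27) − f^{(3)}(9)) = −1/720 · (6.00000 − 6.00000) = 0.00000.
After k=2: 141588.
Correction k=3: B_{6}/6! · (f^{(5)}(27) − f^{(5)}(9)) = 1/30240 · (0.00000 − 0.00000) = 0.00000.
After k=3: 141588.
Correction k=4: B_{8}/8! · (f^{(7)}(27) − f^{(7)}(9)) = −1/1209600 · (0.00000 − 0.00000) = 0.00000.

S_4 ≈ 141588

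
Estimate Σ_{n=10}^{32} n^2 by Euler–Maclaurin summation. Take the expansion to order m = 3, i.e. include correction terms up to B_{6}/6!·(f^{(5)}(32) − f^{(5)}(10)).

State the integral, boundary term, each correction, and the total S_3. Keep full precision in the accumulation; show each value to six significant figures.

S_3 ≈ 11155.0

The integral term ∫_10^32 x^2 dx = 10589.3.
½[f(10) + f(32)] = ½[100.000 + 1024.00] = 562.000.
Integral + boundary = 11151.3.
k=1: B_{2}/(2)! × [f^{(1)}(32) − f^{(1)}(10)] = 1/12 × (64.0000 − 20.0000) = 3.66667.
After k=1: 11155.0.
k=2: B_{4}/(4)! × [f^{(3)}(32) − f^{(3)}(10)] = −1/720 × (0.00000 − 0.00000) = 0.00000.
After k=2: 11155.0.
k=3: B_{6}/(6)! × [f^{(5)}(32) − f^{(5)}(10)] = 1/30240 × (0.00000 − 0.00000) = 0.00000.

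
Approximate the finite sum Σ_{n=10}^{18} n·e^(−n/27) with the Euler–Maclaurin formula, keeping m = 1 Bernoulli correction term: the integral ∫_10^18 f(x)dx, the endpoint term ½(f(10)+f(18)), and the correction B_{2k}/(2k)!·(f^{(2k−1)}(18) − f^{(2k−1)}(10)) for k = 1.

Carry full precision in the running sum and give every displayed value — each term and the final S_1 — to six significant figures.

S_1 ≈ 74.0375

∫_10^18 x·e^(−x/27) dx evaluates to 65.9863.
Boundary: ½(f(10) + f(18)) = ½(6.90479 + 9.24151) = 8.07315.
Running total after boundary: 74.0594.
Order-1 term: 1/12 · (0.171139 − 0.434746) = -0.0219672.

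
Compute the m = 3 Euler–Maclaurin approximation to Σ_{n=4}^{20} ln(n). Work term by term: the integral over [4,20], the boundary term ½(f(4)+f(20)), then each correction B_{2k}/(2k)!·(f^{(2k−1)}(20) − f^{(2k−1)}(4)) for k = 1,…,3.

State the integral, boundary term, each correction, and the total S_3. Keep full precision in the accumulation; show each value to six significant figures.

∫_4^20 ln(x) dx evaluates to 38.3695.
½[f(4) + f(20)] = ½[1.38629 + 2.99573] = 2.19101.
Running total after boundary: 40.5605.
k=1: B_{2}/(2)! × [f^{(1)}(20) − f^{(1)}(4)] = 1/12 × (0.0500000 − 0.250000) = -0.0166667.
After k=1: 40.5438.
k=2: B_{4}/(4)! × [f^{(3)}(20) − f^{(3)}(4)] = −1/720 × (0.000250000 − 0.0312500) = 4.30556e-05.
After k=2: 40.5439.
k=3: B_{6}/(6)! × [f^{(5)}(20) − f^{(5)}(4)] = 1/30240 × (7.50000e-06 − 0.0234375) = -7.74802e-07.

S_3 ≈ 40.5439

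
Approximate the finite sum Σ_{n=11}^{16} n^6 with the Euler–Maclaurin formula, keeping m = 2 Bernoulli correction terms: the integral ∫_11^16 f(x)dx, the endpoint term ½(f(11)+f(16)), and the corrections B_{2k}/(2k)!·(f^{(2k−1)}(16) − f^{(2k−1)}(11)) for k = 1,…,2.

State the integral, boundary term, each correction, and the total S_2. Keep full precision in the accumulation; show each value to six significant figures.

The integral term ∫_11^16 x^6 dx = 3.55640e+07.
Endpoint term: (f(11) + f(16))/2 = (1.77156e+06 + 1.67772e+07)/2 = 9.27439e+06.
Running total after boundary: 4.48384e+07.
Correction k=1: B_{2}/2! · (f^{(1)}(16) − f^{(1)}(11)) = 1/12 · (6.29146e+06 − 966306) = 443762.
Partial sum through k=1: 4.52822e+07.
Correction k=2: B_{4}/4! · (f^{(3)}(16) − f^{(3)}(11)) = −1/720 · (491520 − 159720) = -460.833.

S_2 ≈ 4.52817e+07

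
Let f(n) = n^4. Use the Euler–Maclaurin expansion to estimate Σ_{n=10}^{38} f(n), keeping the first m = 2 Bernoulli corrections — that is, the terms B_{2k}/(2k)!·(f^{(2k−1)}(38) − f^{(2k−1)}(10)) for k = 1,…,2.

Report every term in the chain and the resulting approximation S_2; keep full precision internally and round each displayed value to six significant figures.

S_2 ≈ 1.68926e+07

Integral: ∫_10^38 x^4 dx = 1.58270e+07.
Boundary: ½(f(10) + f(38)) = ½(10000.0 + 2.08514e+06) = 1.04757e+06.
Integral + boundary = 1.68746e+07.
k=1: B_{2}/(2)! × [f^{(1)}(38) − f^{(1)}(10)] = 1/12 × (219488 − 4000.00) = 17957.3.
Partial sum through k=1: 1.68926e+07.
k=2: B_{4}/(4)! × [f^{(3)}(38) − f^{(3)}(10)] = −1/720 × (912.000 − 240.000) = -0.933333.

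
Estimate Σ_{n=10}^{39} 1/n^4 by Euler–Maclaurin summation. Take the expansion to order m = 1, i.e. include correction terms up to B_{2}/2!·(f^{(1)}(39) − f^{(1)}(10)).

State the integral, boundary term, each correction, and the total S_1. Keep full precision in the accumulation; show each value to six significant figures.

∫_10^39 1/x^4 dx evaluates to 0.000327714.
½[f(10) + f(39)] = ½[0.000100000 + 4.32257e-07] = 5.02161e-05.
Running total after boundary: 0.000377930.
k=1: B_{2}/(2)! × [f^{(1)}(39) − f^{(1)}(10)] = 1/12 × (-4.43340e-08 − (-4.00000e-05)) = 3.32964e-06.

S_1 ≈ 0.000381260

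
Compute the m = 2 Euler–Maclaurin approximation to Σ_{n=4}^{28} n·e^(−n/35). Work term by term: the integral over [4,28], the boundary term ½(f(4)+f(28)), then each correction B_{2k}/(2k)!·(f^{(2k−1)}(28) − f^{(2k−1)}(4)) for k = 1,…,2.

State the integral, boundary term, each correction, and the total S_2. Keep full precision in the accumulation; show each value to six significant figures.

∫_4^28 x·e^(−x/35) dx evaluates to 226.814.
Endpoint term: (f(4) + f(28))/2 = (3.56801 + 12.5812)/2 = 8.07461.
Running total after boundary: 234.888.
Order-1 term: 1/12 · (0.0898658 − 0.790060) = -0.0583495.
Running total after k=1: 234.830.
Order-2 term: −1/720 · (0.000806958 − 0.00210128) = 1.79767e-06.

S_2 ≈ 234.830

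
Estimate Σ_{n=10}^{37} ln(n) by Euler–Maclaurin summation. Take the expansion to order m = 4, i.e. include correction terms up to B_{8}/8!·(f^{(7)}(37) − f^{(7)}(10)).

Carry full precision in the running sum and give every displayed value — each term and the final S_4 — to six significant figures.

S_4 ≈ 86.5288

The integral term ∫_10^37 ln(x) dx = 83.5781.
½[f(10) + f(37)] = ½[2.30259 + 3.61092] = 2.95675.
So far: 86.5349.
k=1: B_{2}/(2)! × [f^{(1)}(37) − f^{(1)}(10)] = 1/12 × (0.0270270 − 0.100000) = -0.00608108.
Partial sum through k=1: 86.5288.
k=2: B_{4}/(4)! × [f^{(3)}(37) − f^{(3)}(10)] = −1/720 × (3.94843e-05 − 0.00200000) = 2.72294e-06.
Partial sum through k=2: 86.5288.
k=3: B_{6}/(6)! × [f^{(5)}(37) − f^{(5)}(10)] = 1/30240 × (3.46101e-07 − 0.000240000) = -7.92506e-09.
Partial sum through k=3: 86.5288.
k=4: B_{8}/(8)! × [f^{(7)}(37) − f^{(7)}(10)] = −1/1209600 × (7.58439e-09 − 7.20000e-05) = 5.95175e-11.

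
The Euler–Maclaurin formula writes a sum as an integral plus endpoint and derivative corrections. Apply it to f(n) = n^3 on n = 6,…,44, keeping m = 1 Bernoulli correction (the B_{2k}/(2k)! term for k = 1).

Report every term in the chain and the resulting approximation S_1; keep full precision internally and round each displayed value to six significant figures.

The integral term ∫_6^44 x^3 dx = 936700.
Endpoint term: (f(6) + f(44))/2 = (216.000 + 85184.0)/2 = 42700.0.
So far: 979400.
Correction k=1: B_{2}/2! · (f^{(1)}(44) − f^{(1)}(6)) = 1/12 · (5808.00 − 108.000) = 475.000.

S_1 ≈ 979875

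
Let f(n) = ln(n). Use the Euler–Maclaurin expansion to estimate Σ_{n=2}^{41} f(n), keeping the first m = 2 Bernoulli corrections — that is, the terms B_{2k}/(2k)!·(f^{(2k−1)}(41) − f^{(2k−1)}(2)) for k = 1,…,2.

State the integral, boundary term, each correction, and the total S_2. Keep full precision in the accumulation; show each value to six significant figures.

Integral: ∫_2^41 ln(x) dx = 111.870.
Endpoint term: (f(2) + f(41))/2 = (0.693147 + 3.71357)/2 = 2.20336.
Running total after boundary: 114.074.
Order-1 term: 1/12 · (0.0243902 − 0.500000) = -0.0396341.
Running total after k=1: 114.034.
Order-2 term: −1/720 · (2.90187e-05 − 0.250000) = 0.000347182.

S_2 ≈ 114.034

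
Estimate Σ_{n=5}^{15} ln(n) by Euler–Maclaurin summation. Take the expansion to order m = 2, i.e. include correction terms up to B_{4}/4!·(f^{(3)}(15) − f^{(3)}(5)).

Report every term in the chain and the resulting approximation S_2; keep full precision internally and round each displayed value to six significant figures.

S_2 ≈ 24.7212

The integral term ∫_5^15 ln(x) dx = 22.5736.
Boundary: ½(f(5) + f(15)) = ½(1.60944 + 2.70805) = 2.15874.
Integral + boundary = 24.7323.
k=1: B_{2}/(2)! × [f^{(1)}(15) − f^{(1)}(5)] = 1/12 × (0.0666667 − 0.200000) = -0.0111111.
After k=1: 24.7212.
k=2: B_{4}/(4)! × [f^{(3)}(15) − f^{(3)}(5)] = −1/720 × (0.000592593 − 0.0160000) = 2.13992e-05.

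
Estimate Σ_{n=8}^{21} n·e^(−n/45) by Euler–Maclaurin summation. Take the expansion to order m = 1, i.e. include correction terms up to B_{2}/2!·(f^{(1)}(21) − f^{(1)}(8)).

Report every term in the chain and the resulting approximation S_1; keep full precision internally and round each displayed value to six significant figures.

The integral term ∫_8^21 x·e^(−x/45) dx = 134.097.
Boundary: ½(f(8) + f(21)) = ½(6.69703 + 13.1689) = 9.93295.
Running total after boundary: 144.030.
Order-1 term: 1/12 · (0.334448 − 0.688306) = -0.0294882.

S_1 ≈ 144.000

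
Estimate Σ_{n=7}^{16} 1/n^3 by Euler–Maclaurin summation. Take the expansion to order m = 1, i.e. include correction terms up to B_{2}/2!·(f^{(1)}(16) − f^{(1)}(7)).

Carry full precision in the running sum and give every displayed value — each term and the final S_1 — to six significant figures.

∫_7^16 1/x^3 dx evaluates to 0.00825096.
½[f(7) + f(16)] = ½[0.00291545 + 0.000244141] = 0.00157980.
Running total after boundary: 0.00983075.
k=1: B_{2}/(2)! × [f^{(1)}(16) − f^{(1)}(7)] = 1/12 × (-4.57764e-05 − (-0.00124948)) = 0.000100309.

S_1 ≈ 0.00993106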